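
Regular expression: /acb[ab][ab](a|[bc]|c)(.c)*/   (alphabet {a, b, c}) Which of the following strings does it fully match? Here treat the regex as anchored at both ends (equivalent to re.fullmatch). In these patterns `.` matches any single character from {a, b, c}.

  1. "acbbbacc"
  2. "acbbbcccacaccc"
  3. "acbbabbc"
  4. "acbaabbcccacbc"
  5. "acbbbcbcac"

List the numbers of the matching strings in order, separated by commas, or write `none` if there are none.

1 → match
2 → match
3 → match
4 → match
5 → match

1, 2, 3, 4, 5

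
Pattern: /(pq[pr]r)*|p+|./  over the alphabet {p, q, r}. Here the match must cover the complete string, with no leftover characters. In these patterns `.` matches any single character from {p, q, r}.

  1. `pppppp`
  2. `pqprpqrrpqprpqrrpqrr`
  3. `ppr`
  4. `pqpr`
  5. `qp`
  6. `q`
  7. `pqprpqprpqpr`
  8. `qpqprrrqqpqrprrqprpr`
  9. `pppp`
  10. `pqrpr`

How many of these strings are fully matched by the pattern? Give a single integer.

1 → match
2 → match
3 → no match
4 → match
5 → no match
6 → match
7 → match
8 → no match
9 → match
10 → no match
Total matched: 6

6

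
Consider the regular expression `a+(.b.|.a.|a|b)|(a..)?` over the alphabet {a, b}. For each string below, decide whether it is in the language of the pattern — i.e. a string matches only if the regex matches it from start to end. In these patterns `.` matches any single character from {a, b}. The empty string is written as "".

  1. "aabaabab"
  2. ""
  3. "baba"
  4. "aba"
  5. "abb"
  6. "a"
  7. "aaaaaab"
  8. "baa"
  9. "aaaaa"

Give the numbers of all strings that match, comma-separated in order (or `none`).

1 → no match
2 → match
3 → no match
4 → match
5 → match
6 → no match
7 → match
8 → no match
9 → match

2, 4, 5, 7, 9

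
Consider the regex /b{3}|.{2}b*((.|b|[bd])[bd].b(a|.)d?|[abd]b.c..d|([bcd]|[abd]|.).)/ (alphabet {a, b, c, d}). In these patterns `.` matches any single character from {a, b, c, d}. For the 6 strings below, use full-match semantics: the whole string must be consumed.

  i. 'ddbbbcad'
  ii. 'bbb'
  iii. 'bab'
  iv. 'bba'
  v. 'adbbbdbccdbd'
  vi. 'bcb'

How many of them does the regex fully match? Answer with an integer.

2

i → no match
ii → match
iii → no match
iv → no match
v → match
vi → no match
Total matched: 2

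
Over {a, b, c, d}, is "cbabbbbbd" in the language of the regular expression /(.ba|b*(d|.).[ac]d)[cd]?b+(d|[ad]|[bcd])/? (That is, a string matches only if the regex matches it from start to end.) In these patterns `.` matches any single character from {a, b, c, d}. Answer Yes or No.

Yes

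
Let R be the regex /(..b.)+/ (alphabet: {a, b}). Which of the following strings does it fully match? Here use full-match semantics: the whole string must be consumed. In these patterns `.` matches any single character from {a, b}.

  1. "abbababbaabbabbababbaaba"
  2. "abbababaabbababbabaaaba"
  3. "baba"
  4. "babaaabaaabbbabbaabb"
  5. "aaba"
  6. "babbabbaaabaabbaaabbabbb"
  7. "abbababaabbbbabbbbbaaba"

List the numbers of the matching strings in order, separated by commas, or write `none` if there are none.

1, 3, 4, 5, 6

1 → match
2 → no match
3 → match
4 → match
5 → match
6 → match
7 → no match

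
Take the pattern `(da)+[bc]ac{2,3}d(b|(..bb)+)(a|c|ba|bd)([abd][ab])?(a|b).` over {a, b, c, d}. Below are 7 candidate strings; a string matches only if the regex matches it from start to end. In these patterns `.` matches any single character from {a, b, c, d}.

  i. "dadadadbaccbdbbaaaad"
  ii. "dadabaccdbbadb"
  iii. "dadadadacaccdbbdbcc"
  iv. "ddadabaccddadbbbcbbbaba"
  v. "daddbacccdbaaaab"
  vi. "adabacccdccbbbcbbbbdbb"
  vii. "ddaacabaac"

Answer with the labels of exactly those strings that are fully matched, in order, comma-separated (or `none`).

none

i → no match
ii → no match
iii → no match
iv → no match — must start with "da"
v → no match
vi → no match — must start with "da"
vii. "ddaacabaac" → no match — must start with "da"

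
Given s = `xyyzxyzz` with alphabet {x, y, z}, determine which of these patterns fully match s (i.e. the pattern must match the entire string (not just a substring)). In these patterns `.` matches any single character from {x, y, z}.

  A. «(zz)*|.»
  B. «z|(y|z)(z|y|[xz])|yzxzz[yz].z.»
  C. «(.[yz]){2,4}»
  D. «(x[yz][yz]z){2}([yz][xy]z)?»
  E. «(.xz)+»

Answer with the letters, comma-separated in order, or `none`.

C, D

A → no match
B → no match
C → match
D → match
E → no match — must end with `xz`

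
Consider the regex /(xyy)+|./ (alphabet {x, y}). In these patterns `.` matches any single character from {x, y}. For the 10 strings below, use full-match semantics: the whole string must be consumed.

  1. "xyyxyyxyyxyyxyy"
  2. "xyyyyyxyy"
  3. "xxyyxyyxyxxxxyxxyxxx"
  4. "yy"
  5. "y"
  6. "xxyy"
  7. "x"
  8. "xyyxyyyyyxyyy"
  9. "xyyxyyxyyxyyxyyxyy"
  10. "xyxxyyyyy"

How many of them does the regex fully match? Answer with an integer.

1 → match
2 → no match
3 → no match
4 → no match
5 → match
6 → no match
7 → match
8 → no match
9 → match
10 → no match
Total matched: 4

4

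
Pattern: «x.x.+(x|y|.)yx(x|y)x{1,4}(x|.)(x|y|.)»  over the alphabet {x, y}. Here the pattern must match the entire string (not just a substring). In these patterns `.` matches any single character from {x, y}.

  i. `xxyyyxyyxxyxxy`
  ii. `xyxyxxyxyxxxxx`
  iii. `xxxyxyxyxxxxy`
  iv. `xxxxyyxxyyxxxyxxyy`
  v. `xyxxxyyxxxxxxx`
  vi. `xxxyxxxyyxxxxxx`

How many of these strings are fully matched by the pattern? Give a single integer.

4

i → no match
ii → match
iii → match
iv → no match
v → match
vi → match
Total matched: 4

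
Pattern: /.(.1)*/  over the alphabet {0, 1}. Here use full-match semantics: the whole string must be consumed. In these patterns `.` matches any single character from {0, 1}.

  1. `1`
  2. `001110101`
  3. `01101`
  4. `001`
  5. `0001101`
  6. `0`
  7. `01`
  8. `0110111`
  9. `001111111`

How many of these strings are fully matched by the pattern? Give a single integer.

7

1. `1` → match
2. `001110101` → match
3. `01101` → match
4. `001` → match
5. `0001101` → no match
6. `0` → match
7. `01` → no match
8. `0110111` → match
9. `001111111` → match
Total matched: 7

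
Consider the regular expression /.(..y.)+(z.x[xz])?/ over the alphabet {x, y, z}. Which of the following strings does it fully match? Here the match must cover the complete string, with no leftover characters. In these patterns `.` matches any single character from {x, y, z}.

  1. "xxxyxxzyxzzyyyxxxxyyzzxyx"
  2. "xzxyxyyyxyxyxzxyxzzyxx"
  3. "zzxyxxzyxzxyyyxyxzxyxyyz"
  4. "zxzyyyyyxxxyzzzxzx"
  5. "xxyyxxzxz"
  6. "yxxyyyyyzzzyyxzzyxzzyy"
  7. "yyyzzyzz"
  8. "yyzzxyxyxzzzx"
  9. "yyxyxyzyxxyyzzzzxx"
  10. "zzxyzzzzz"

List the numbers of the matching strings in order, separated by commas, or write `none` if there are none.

none

1 → no match
2 → no match
3 → no match
4 → no match
5 → no match
6 → no match
7 → no match
8 → no match
9 → no match
10 → no match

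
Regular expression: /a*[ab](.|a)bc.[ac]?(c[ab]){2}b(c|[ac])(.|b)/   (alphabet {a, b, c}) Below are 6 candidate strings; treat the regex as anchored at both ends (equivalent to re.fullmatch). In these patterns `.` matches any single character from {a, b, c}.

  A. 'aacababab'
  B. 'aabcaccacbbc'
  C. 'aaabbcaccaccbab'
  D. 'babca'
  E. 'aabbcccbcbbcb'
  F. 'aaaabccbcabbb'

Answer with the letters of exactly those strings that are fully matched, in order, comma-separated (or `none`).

A → no match
B → no match
C → no match
D → no match
E → match
F → no match

E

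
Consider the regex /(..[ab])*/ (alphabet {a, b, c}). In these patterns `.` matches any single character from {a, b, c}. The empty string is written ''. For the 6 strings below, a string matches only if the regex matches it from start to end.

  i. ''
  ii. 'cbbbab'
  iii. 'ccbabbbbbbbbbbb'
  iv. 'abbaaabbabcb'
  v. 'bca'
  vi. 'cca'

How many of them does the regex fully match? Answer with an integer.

6

i → match
ii → match
iii → match
iv → match
v → match
vi → match
Total matched: 6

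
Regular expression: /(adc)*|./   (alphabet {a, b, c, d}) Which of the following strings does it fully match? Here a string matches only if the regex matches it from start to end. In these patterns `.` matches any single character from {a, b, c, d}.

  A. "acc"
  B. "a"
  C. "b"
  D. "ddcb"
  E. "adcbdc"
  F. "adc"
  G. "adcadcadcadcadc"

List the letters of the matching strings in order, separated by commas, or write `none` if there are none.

B, C, F, G

A → no match
B → match
C → match
D → no match
E → no match
F → match
G → match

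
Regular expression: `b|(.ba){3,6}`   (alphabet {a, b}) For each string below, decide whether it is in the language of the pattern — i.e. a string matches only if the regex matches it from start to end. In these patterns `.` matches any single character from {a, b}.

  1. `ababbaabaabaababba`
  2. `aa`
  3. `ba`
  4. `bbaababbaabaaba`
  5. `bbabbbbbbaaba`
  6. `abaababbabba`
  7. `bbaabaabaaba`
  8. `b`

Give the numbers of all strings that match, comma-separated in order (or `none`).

1, 4, 6, 7, 8

1 → match
2 → no match
3 → no match
4 → match
5 → no match
6 → match
7 → match
8 → match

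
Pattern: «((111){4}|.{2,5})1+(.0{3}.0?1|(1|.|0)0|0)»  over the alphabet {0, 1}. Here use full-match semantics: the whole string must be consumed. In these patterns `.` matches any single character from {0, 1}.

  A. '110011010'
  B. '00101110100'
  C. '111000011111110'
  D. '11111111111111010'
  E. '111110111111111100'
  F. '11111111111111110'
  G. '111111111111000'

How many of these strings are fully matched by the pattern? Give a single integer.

1

A → no match
B → no match
C → no match
D → no match
E → no match
F → match
G → no match
Total matched: 1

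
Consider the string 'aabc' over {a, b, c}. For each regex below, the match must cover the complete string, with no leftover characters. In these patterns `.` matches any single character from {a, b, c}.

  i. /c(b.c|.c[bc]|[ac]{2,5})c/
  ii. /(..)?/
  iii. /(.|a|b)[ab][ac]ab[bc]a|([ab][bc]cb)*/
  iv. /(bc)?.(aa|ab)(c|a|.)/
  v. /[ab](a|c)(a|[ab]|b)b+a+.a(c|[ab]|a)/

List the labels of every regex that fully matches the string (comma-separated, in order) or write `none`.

i → no match — must start with 'c'
ii → no match
iii → no match
iv → match
v → no match

iv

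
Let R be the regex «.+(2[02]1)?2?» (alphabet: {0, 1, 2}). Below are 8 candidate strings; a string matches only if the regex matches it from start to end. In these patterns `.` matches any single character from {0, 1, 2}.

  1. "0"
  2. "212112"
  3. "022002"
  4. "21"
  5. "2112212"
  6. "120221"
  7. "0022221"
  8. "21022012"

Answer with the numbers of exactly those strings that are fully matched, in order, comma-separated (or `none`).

1 → match
2 → match
3 → match
4 → match
5 → match
6 → match
7 → match
8 → match

1, 2, 3, 4, 5, 6, 7, 8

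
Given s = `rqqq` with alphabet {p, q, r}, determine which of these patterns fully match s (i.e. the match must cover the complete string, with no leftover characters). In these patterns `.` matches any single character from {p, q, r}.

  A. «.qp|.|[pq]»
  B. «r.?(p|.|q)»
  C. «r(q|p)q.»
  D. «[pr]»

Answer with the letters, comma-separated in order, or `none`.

A → no match
B → no match
C → match
D → no match

C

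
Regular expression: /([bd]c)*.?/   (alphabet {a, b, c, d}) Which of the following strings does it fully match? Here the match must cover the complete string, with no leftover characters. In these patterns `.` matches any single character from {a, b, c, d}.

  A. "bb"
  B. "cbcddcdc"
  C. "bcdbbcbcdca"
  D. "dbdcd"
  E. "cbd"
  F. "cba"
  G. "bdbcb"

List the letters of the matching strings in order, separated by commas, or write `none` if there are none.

A. "bb" → no match
B. "cbcddcdc" → no match
C. "bcdbbcbcdca" → no match
D. "dbdcd" → no match
E. "cbd" → no match
F. "cba" → no match
G. "bdbcb" → no match

none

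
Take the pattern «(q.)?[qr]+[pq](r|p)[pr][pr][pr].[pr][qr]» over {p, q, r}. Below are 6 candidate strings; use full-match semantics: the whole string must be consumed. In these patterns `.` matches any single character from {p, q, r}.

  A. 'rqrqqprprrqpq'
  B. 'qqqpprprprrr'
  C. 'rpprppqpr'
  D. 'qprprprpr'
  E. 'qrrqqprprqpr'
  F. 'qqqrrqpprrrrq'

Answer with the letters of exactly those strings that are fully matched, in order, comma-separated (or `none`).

A, C, D, E, F

A → match
B. 'qqqpprprprrr' → no match
C. 'rpprppqpr' → match
D. 'qprprprpr' → match
E. 'qrrqqprprqpr' → match
F → match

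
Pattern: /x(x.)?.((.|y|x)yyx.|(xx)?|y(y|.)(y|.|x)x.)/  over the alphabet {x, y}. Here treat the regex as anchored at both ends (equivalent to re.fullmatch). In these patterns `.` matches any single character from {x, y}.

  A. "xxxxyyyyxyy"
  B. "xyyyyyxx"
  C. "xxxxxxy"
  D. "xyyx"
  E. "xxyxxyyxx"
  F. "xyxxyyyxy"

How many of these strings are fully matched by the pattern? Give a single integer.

A → no match
B → no match
C → no match
D → no match
E → match
F → no match
Total matched: 1

1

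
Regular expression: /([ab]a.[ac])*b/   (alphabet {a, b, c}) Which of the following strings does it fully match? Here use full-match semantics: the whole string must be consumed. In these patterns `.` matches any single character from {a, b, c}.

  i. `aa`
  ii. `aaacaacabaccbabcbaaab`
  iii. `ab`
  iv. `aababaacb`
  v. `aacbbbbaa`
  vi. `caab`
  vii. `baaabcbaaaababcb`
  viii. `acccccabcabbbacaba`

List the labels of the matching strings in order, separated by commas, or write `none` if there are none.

i → no match — must end with `b`
ii → match
iii → no match
iv → match
v → no match — must end with `b`
vi → no match
vii → no match
viii → no match — must end with `b`

ii, iv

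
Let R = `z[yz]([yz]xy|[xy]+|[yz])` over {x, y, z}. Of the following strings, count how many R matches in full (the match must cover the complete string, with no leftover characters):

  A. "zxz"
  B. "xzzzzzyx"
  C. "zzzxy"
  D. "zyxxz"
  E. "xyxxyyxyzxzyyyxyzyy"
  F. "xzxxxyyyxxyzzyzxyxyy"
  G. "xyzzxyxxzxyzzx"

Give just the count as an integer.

1

A. "zxz" → no match
B. "xzzzzzyx" → no match — must start with "z"
C. "zzzxy" → match
D. "zyxxz" → no match
E → no match — must start with "z"
F → no match — must start with "z"
G → no match — must start with "z"
Total matched: 1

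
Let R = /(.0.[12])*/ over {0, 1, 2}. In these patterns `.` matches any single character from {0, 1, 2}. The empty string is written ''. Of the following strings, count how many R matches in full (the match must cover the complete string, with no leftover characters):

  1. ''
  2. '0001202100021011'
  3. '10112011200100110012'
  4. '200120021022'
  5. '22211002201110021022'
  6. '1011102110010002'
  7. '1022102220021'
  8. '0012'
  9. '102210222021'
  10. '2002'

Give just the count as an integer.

8

1 → match
2 → match
3 → match
4 → match
5 → no match
6 → match
7 → no match
8 → match
9 → match
10 → match
Total matched: 8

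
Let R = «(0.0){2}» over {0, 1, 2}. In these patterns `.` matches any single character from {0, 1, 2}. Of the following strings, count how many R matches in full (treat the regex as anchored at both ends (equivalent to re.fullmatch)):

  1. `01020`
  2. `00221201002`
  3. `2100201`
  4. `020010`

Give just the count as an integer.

1

1 → no match
2 → no match — must end with `0`
3 → no match — must start with `0`
4 → match
Total matched: 1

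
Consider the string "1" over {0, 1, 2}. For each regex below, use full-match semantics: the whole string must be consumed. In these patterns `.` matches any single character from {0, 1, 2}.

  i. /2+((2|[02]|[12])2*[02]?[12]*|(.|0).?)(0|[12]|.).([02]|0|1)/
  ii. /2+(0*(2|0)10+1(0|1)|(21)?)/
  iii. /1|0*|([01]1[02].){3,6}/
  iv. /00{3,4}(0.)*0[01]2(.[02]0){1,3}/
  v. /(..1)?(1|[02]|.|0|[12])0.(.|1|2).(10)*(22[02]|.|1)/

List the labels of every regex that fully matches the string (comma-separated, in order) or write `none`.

i → no match — must start with "2"
ii → no match — must start with "2"
iii → match
iv → no match — must start with "00"
v → no match

iii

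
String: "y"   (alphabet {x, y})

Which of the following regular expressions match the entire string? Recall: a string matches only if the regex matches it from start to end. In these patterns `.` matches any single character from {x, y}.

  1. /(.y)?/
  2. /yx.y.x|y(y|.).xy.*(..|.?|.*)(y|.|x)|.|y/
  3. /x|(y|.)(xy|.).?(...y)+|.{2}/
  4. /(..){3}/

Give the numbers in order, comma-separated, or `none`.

2

1 → no match
2 → match
3 → no match
4 → no match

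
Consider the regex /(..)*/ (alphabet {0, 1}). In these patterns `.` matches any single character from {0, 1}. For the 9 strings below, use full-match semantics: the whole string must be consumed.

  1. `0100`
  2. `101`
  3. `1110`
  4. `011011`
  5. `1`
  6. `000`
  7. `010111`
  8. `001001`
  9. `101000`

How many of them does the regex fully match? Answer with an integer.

1 → match
2 → no match
3 → match
4 → match
5 → no match
6 → no match
7 → match
8 → match
9 → match
Total matched: 6

6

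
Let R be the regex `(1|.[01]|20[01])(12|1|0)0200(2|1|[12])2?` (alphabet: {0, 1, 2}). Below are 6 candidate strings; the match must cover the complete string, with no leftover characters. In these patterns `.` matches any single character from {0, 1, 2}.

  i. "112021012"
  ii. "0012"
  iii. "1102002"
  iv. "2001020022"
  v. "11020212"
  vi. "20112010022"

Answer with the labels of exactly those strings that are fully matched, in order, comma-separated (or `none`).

i → no match
ii → no match
iii → match
iv → match
v → no match
vi → no match

iii, iv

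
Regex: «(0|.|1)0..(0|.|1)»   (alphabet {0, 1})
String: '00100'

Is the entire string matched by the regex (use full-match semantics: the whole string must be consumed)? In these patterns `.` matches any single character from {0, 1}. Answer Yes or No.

Yes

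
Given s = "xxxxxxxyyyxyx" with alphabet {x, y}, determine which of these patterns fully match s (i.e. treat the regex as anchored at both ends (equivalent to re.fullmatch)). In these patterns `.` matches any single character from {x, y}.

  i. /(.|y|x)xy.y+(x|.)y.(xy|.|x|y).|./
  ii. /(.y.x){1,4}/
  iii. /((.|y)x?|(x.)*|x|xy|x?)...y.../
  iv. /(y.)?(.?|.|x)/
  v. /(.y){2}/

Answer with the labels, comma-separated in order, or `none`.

iii

i → no match
ii → no match
iii → match
iv → no match
v → no match — must end with "y"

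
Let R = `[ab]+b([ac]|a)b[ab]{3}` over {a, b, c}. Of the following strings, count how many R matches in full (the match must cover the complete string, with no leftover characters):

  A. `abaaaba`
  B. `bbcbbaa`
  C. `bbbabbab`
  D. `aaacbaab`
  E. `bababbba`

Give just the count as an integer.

3

A → no match
B → match
C → match
D → no match
E → match
Total matched: 3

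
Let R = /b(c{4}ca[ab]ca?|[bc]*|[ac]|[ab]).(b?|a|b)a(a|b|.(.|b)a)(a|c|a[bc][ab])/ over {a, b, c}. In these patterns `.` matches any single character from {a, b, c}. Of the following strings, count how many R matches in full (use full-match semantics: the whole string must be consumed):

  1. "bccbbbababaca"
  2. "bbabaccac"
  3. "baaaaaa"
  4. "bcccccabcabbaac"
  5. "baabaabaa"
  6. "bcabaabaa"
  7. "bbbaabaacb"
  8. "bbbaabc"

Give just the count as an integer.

1 → match
2 → match
3 → match
4 → match
5 → match
6 → match
7 → match
8 → match
Total matched: 8

8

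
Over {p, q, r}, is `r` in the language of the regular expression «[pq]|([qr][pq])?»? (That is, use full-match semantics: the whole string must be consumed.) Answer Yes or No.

No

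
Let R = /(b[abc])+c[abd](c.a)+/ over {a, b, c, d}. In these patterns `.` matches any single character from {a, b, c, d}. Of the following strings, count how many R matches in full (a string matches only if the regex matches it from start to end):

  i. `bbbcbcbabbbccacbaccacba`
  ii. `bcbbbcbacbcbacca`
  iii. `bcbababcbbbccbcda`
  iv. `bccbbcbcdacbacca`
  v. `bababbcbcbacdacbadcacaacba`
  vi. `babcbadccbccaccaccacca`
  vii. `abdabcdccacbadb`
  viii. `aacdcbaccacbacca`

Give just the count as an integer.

i → match
ii → match
iii → match
iv → no match
v → no match
vi → no match
vii → no match — must start with `b`
viii → no match — must start with `b`
Total matched: 3

3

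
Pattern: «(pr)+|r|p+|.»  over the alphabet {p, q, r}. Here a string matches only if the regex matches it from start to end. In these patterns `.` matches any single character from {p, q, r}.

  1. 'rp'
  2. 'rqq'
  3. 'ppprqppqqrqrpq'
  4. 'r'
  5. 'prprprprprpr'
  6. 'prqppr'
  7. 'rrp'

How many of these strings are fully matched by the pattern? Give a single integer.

1 → no match
2 → no match
3 → no match
4 → match
5 → match
6 → no match
7 → no match
Total matched: 2

2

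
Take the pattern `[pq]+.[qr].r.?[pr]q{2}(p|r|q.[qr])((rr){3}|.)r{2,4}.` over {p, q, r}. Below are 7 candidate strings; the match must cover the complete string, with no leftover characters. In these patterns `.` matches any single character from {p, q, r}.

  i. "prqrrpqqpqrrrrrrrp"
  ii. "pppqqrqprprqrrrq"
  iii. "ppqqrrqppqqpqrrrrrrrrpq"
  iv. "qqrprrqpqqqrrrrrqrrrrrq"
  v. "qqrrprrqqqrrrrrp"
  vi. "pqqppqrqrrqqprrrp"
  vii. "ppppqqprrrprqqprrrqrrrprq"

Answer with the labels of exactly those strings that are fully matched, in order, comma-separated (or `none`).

i → no match
ii → no match
iii → no match
iv → no match
v → match
vi → match
vii → no match

v, vi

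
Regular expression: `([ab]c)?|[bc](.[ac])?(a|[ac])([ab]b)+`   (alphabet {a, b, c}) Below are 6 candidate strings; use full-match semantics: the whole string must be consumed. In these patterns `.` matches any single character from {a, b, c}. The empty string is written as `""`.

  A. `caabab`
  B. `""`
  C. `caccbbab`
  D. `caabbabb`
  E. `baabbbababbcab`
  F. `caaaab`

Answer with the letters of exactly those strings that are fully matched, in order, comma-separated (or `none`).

A → match
B → match
C → match
D → no match
E → no match
F → match

A, B, C, F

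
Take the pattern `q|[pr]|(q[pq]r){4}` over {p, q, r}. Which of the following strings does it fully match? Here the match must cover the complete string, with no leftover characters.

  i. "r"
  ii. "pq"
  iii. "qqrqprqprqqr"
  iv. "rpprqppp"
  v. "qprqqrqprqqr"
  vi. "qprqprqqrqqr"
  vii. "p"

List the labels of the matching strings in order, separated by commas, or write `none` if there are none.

i, iii, v, vi, vii

i. "r" → match
ii. "pq" → no match
iii. "qqrqprqprqqr" → match
iv. "rpprqppp" → no match
v. "qprqqrqprqqr" → match
vi. "qprqprqqrqqr" → match
vii. "p" → match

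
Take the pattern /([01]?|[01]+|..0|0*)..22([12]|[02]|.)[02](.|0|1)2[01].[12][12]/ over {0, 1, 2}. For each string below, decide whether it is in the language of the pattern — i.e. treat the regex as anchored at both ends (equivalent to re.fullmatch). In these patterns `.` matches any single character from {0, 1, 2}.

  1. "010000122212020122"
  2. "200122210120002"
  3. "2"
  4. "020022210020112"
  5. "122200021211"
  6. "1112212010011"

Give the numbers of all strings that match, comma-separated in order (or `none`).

1 → match
2 → no match
3 → no match
4 → match
5 → match
6 → no match

1, 4, 5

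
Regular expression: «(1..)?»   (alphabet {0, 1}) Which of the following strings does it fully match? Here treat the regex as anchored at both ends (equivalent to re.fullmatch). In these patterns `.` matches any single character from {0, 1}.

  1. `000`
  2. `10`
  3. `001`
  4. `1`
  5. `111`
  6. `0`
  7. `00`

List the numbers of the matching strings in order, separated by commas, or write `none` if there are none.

1 → no match
2 → no match
3 → no match
4 → no match
5 → match
6 → no match
7 → no match

5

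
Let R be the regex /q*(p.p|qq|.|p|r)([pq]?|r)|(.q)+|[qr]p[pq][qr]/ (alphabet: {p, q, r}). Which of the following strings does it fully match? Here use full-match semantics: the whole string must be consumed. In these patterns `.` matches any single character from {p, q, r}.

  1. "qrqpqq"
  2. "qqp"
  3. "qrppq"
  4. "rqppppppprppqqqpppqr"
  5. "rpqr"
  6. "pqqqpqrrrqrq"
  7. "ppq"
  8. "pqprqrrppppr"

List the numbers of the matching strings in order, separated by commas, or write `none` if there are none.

1. "qrqpqq" → no match
2. "qqp" → match
3. "qrppq" → no match
4 → no match
5. "rpqr" → match
6. "pqqqpqrrrqrq" → no match
7. "ppq" → no match
8. "pqprqrrppppr" → no match

2, 5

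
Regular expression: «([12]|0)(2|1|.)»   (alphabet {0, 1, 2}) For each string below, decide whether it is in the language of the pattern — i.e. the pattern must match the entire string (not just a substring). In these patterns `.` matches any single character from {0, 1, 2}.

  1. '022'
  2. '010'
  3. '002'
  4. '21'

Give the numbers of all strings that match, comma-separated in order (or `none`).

4

1 → no match
2 → no match
3 → no match
4 → match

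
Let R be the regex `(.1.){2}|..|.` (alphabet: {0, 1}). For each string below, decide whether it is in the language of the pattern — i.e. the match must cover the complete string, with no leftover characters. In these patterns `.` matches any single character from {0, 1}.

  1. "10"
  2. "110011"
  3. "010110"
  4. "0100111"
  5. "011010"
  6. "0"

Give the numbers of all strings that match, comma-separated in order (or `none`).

1 → match
2 → match
3 → match
4 → no match
5 → match
6 → match

1, 2, 3, 5, 6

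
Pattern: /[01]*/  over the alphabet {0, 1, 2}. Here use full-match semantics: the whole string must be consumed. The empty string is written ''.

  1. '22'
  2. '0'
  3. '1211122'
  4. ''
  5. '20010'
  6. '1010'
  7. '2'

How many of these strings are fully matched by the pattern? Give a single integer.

1 → no match
2 → match
3 → no match
4 → match
5 → no match
6 → match
7 → no match
Total matched: 3

3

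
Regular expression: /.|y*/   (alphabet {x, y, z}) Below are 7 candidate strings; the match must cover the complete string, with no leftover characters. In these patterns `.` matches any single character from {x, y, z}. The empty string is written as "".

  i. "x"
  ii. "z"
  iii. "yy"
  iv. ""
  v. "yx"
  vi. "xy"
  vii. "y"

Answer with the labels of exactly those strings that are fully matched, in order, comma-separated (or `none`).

i → match
ii → match
iii → match
iv → match
v → no match
vi → no match
vii → match

i, ii, iii, iv, vii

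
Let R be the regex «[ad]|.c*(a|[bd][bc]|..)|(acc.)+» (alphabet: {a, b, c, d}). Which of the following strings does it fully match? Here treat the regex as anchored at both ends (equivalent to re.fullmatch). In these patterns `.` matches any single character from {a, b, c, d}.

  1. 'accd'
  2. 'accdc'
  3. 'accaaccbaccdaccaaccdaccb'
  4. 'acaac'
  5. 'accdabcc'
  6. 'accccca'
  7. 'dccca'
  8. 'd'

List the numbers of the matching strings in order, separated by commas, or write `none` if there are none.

1 → match
2 → match
3 → match
4 → no match
5 → no match
6 → match
7 → match
8 → match

1, 2, 3, 6, 7, 8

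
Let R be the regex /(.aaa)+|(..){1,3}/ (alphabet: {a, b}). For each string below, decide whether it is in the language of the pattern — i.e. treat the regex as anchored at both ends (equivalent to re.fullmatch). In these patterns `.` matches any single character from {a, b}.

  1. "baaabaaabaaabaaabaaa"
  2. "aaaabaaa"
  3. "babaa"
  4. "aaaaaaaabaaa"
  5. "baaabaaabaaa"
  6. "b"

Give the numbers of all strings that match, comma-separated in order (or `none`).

1 → match
2. "aaaabaaa" → match
3. "babaa" → no match
4. "aaaaaaaabaaa" → match
5. "baaabaaabaaa" → match
6. "b" → no match

1, 2, 4, 5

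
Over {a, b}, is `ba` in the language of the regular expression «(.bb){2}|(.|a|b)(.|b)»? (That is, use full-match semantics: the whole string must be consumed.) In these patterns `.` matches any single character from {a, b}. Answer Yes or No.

Yes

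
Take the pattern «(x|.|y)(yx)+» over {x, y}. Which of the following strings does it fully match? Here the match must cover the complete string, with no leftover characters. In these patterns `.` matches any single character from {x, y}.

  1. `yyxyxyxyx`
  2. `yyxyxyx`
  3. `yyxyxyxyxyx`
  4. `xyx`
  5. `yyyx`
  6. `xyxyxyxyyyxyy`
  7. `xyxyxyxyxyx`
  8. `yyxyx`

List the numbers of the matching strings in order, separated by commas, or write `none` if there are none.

1 → match
2 → match
3 → match
4 → match
5 → no match
6 → no match — must end with `yx`
7 → match
8 → match

1, 2, 3, 4, 7, 8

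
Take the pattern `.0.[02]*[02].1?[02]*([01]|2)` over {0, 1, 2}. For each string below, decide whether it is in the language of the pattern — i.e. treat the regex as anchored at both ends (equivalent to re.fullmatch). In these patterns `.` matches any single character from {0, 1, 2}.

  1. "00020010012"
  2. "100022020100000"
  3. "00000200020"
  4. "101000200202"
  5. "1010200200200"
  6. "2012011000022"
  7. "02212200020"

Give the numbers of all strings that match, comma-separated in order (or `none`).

1. "00020010012" → no match
2 → match
3. "00000200020" → match
4. "101000200202" → match
5 → match
6 → match
7. "02212200020" → no match

2, 3, 4, 5, 6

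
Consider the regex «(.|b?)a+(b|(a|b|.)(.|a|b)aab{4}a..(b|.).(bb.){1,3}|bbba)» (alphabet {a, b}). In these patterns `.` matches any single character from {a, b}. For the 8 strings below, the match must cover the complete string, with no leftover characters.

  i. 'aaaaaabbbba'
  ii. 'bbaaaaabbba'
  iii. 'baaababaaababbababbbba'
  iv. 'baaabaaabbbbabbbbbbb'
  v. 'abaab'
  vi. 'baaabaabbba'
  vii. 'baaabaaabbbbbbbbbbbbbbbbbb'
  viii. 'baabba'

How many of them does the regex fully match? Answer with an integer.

i. 'aaaaaabbbba' → no match
ii. 'bbaaaaabbba' → no match
iii → no match
iv → match
v. 'abaab' → no match
vi. 'baaabaabbba' → no match
vii → no match
viii. 'baabba' → no match
Total matched: 1

1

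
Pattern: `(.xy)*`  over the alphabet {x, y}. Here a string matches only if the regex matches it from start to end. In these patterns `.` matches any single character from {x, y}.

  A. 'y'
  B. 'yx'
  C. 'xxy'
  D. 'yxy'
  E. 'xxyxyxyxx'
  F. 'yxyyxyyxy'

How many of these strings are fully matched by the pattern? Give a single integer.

3

A → no match
B → no match
C → match
D → match
E → no match
F → match
Total matched: 3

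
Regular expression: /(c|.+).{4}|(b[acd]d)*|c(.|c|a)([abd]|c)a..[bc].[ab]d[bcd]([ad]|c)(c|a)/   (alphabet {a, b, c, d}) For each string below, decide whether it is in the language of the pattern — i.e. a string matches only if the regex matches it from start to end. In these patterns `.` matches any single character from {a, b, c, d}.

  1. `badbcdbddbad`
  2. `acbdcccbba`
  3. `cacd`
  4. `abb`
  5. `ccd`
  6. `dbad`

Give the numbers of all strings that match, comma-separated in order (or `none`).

1. `badbcdbddbad` → match
2. `acbdcccbba` → match
3. `cacd` → no match
4. `abb` → no match
5. `ccd` → no match
6. `dbad` → no match

1, 2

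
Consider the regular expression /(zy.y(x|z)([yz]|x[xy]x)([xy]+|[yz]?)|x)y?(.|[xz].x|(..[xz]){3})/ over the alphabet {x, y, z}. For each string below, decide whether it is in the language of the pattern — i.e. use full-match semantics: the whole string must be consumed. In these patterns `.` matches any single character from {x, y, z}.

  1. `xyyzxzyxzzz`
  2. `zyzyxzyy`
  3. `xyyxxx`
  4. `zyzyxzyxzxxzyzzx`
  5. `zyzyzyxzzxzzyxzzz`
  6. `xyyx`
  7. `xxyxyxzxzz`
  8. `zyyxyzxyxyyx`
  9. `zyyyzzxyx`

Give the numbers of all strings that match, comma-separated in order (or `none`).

1 → match
2 → match
3 → no match
4 → no match
5 → no match
6 → no match
7 → match
8 → no match
9 → match

1, 2, 7, 9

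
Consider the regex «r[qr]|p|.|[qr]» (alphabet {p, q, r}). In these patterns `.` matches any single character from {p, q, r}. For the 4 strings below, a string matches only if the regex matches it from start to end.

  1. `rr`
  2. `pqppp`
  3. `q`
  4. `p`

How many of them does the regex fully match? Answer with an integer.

1. `rr` → match
2. `pqppp` → no match
3. `q` → match
4. `p` → match
Total matched: 3

3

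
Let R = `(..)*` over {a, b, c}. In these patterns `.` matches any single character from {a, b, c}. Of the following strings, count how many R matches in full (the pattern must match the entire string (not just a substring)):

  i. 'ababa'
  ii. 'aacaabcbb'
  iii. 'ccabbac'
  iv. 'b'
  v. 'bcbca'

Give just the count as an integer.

0

i → no match
ii → no match
iii → no match
iv → no match
v → no match
Total matched: 0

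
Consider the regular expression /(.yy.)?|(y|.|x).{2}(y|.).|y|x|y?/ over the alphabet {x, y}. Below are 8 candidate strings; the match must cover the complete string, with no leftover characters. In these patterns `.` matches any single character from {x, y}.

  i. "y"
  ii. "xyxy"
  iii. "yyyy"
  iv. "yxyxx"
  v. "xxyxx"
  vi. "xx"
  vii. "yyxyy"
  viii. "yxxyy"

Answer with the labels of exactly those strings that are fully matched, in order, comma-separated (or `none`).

i, iii, iv, v, vii, viii

i. "y" → match
ii. "xyxy" → no match
iii. "yyyy" → match
iv. "yxyxx" → match
v. "xxyxx" → match
vi. "xx" → no match
vii. "yyxyy" → match
viii. "yxxyy" → match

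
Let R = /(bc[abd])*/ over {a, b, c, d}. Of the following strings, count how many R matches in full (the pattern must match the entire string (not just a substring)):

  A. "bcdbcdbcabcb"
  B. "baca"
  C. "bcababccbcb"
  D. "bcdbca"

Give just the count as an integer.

2

A → match
B → no match
C → no match
D → match
Total matched: 2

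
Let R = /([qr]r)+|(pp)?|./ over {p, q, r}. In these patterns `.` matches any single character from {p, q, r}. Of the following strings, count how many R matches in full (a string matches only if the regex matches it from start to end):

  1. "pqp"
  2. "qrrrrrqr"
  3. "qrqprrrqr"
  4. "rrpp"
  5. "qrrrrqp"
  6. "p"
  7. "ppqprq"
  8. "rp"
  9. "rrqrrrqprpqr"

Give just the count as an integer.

1 → no match
2 → match
3 → no match
4 → no match
5 → no match
6 → match
7 → no match
8 → no match
9 → no match
Total matched: 2

2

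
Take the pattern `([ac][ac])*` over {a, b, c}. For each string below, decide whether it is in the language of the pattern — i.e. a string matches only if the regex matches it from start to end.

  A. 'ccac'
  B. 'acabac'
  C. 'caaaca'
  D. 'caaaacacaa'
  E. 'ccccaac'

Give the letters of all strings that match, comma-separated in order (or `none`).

A. 'ccac' → match
B. 'acabac' → no match
C. 'caaaca' → match
D. 'caaaacacaa' → match
E. 'ccccaac' → no match

A, C, D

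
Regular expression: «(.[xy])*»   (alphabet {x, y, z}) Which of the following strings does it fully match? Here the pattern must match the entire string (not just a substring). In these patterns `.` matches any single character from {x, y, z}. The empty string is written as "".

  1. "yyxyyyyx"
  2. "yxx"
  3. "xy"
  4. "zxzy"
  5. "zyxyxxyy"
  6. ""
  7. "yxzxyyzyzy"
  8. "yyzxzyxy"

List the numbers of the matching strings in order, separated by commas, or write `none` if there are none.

1 → match
2 → no match
3 → match
4 → match
5 → match
6 → match
7 → match
8 → match

1, 3, 4, 5, 6, 7, 8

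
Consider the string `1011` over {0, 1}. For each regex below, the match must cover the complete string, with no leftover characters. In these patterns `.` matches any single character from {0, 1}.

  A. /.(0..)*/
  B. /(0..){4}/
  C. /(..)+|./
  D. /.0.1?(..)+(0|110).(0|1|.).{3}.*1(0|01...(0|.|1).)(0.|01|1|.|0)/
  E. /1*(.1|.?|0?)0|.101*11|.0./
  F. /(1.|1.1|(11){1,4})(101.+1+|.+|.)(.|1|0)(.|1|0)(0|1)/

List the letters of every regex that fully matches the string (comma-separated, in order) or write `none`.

A, C

A → match
B → no match — must start with `0`
C → match
D → no match
E → no match
F → no match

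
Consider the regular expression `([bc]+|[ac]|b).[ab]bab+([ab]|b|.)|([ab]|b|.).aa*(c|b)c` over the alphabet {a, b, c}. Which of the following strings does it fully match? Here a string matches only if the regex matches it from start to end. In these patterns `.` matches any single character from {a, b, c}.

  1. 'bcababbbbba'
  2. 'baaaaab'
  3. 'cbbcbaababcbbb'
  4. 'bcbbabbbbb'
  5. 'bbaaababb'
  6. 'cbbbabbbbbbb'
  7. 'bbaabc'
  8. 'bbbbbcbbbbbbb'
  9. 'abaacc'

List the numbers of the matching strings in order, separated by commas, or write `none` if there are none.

1, 4, 6, 7, 9

1 → match
2 → no match
3 → no match
4 → match
5 → no match
6 → match
7 → match
8 → no match
9 → match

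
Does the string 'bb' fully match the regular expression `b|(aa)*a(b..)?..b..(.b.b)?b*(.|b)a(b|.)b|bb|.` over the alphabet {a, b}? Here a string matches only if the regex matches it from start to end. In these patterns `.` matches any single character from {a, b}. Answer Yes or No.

Yes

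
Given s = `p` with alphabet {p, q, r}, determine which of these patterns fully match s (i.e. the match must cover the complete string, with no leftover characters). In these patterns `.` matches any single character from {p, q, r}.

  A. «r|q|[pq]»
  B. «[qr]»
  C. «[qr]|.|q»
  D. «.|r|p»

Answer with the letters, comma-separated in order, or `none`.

A → match
B → no match
C → match
D → match

A, C, D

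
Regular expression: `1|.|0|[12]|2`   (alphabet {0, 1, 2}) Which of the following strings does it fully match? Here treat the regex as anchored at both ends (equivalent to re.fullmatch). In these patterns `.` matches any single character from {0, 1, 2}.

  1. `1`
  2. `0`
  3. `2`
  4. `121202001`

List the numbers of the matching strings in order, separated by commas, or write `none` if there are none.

1, 2, 3

1 → match
2 → match
3 → match
4 → no match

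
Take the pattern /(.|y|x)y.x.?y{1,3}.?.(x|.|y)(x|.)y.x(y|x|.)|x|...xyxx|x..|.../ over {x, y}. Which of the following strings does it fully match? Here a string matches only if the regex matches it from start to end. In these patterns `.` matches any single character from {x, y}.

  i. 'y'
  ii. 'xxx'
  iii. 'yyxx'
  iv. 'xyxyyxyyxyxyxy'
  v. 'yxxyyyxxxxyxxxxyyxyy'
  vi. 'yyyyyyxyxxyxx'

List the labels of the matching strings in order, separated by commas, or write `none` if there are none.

ii

i. 'y' → no match
ii. 'xxx' → match
iii. 'yyxx' → no match
iv → no match
v → no match
vi → no match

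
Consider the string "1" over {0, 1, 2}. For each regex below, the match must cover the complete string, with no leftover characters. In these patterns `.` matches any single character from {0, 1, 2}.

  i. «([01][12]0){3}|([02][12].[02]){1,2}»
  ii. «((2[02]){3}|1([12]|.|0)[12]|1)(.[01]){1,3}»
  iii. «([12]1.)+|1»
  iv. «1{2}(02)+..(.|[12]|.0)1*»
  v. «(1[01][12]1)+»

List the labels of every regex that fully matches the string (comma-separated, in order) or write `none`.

iii

i → no match
ii → no match
iii → match
iv → no match
v → no match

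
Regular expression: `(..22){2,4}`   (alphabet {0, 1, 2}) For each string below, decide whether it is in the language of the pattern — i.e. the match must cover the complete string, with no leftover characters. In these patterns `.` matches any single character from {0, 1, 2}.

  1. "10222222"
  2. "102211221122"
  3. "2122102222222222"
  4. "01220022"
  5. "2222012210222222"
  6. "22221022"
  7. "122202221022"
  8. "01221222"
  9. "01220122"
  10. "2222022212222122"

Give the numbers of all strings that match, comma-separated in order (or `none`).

1 → match
2 → match
3 → match
4 → match
5 → match
6 → match
7 → match
8 → match
9 → match
10 → match

1, 2, 3, 4, 5, 6, 7, 8, 9, 10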